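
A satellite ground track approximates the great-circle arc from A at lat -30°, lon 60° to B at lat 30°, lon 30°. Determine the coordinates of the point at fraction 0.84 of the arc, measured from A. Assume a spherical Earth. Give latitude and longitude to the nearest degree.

≈ lat 21°, lon 35°

Convert each endpoint to a unit vector on the sphere (x = cos φ cos λ, y = cos φ sin λ, z = sin φ).
The central angle between the endpoints is δ = arccos(p₁·p₂) ≈ 1.160 rad (66.5°).
Interpolate at f = 0.84 with slerp weights a = sin((1−f)δ)/sin δ ≈ 0.201, b = sin(fδ)/sin δ ≈ 0.902.
p = a·p₁ + b·p₂ ≈ (0.764, 0.542, 0.351); φ = arcsin(p_z) ≈ 20.52°, λ = atan2(p_y, p_x) ≈ 35.34°.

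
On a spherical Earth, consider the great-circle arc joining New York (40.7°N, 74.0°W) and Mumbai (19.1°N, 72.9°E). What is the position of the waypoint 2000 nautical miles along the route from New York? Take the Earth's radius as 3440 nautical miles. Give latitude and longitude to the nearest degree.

Convert each endpoint to a unit vector on the sphere (x = cos φ cos λ, y = cos φ sin λ, z = sin φ).
The central angle between the endpoints is δ = arccos(p₁·p₂) ≈ 1.968 rad (112.8°). The total great-circle distance is δ·R ≈ 1.968 × 3440 ≈ 6770 nmi, so the target fraction is f = 2000/6770 ≈ 0.295.
Interpolate at f ≈ 0.295 with slerp weights a = sin((1−f)δ)/sin δ ≈ 1.066, b = sin(fδ)/sin δ ≈ 0.596.
p = a·p₁ + b·p₂ ≈ (0.388, -0.239, 0.890); φ = arcsin(p_z) ≈ 62.88°, λ = atan2(p_y, p_x) ≈ -31.62°.

≈ 63°N, 32°W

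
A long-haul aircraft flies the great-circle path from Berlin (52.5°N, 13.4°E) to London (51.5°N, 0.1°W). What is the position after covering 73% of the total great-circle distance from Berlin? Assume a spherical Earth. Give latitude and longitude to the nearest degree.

≈ 52°N, 3°E

Write both endpoints as unit vectors p₁, p₂ with components (cos φ cos λ, cos φ sin λ, sin φ).
The central angle between the endpoints is δ = arccos(p₁·p₂) ≈ 0.146 rad (8.4°).
Interpolate at f = 0.73 with slerp weights a = sin((1−f)δ)/sin δ ≈ 0.271, b = sin(fδ)/sin δ ≈ 0.731.
p = a·p₁ + b·p₂ ≈ (0.616, 0.037, 0.787); φ = arcsin(p_z) ≈ 51.92°, λ = atan2(p_y, p_x) ≈ 3.48°.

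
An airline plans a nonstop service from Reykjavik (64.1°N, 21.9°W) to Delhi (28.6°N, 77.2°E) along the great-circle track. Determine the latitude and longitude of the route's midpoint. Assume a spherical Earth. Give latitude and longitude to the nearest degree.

Convert each endpoint to a unit vector on the sphere (x = cos φ cos λ, y = cos φ sin λ, z = sin φ).
The central angle between the endpoints is δ = arccos(p₁·p₂) ≈ 1.192 rad (68.3°).
Interpolate at f = 1/2 with slerp weights a = sin((1−f)δ)/sin δ ≈ 0.604, b = sin(fδ)/sin δ ≈ 0.604.
p = a·p₁ + b·p₂ ≈ (0.362, 0.419, 0.833); φ = arcsin(p_z) ≈ 56.37°, λ = atan2(p_y, p_x) ≈ 49.13°.

≈ 56°N, 49°E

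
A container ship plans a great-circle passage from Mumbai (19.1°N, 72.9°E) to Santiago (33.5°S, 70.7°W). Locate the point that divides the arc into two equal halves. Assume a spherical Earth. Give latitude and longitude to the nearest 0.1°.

Convert each endpoint to a unit vector on the sphere (x = cos φ cos λ, y = cos φ sin λ, z = sin φ).
The central angle between the endpoints is δ = arccos(p₁·p₂) ≈ 2.523 rad (144.6°).
Interpolate at f = 1/2 with slerp weights a = sin((1−f)δ)/sin δ ≈ 1.643, b = sin(fδ)/sin δ ≈ 1.643.
p = a·p₁ + b·p₂ ≈ (0.910, 0.191, -0.369); φ = arcsin(p_z) ≈ -21.67°, λ = atan2(p_y, p_x) ≈ 11.85°.

≈ 21.7°S, 11.9°E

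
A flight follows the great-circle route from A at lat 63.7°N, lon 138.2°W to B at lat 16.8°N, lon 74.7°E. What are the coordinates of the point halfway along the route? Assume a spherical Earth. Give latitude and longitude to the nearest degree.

≈ lat 62°N, lon 97°E

Write both endpoints as unit vectors p₁, p₂ with components (cos φ cos λ, cos φ sin λ, sin φ).
The central angle between the endpoints is δ = arccos(p₁·p₂) ≈ 1.668 rad (95.6°).
Interpolate at f = 1/2 with slerp weights a = sin((1−f)δ)/sin δ ≈ 0.744, b = sin(fδ)/sin δ ≈ 0.744.
p = a·p₁ + b·p₂ ≈ (-0.058, 0.467, 0.882); φ = arcsin(p_z) ≈ 61.91°, λ = atan2(p_y, p_x) ≈ 97.05°.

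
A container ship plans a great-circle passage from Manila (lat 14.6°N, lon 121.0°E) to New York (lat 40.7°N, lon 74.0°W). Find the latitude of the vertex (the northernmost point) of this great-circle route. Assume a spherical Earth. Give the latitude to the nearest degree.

The great circle lies in the plane with unit normal n̂ = (p₁ × p₂)/|p₁ × p₂|.
Here n̂_z ≈ +0.226; the vertex latitude is φ_max = arccos|n̂_z| ≈ 76.9°.
Check via Clairaut: cos φ_max = |cos φ₁| · sin C = cos(14.6°)·sin(13.5°) ≈ 0.226, again giving ≈ 76.9°.

≈ 77°N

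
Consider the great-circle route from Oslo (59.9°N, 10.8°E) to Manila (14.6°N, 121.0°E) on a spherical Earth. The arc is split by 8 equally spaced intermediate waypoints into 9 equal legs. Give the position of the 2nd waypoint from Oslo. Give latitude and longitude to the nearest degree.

≈ 62°N, 51°E

Convert each endpoint to a unit vector on the sphere (x = cos φ cos λ, y = cos φ sin λ, z = sin φ).
The central angle between the endpoints is δ = arccos(p₁·p₂) ≈ 1.520 rad (87.1°).
Interpolate at f = 2/9 with slerp weights a = sin((1−f)δ)/sin δ ≈ 0.927, b = sin(fδ)/sin δ ≈ 0.332.
p = a·p₁ + b·p₂ ≈ (0.291, 0.362, 0.885); φ = arcsin(p_z) ≈ 62.30°, λ = atan2(p_y, p_x) ≈ 51.22°.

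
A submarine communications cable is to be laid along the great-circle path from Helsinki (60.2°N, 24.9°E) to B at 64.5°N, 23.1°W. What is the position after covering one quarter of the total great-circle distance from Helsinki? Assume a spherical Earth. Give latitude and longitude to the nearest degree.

From cos δ = sin φ₁ sin φ₂ + cos φ₁ cos φ₂ cos Δλ, the central angle is δ ≈ 0.386 rad (22.1°).
Interpolate at f = 1/4 with slerp weights a = sin((1−f)δ)/sin δ ≈ 0.758, b = sin(fδ)/sin δ ≈ 0.256.
p = a·p₁ + b·p₂ ≈ (0.443, 0.115, 0.889); φ = arcsin(p_z) ≈ 62.75°, λ = atan2(p_y, p_x) ≈ 14.60°.

≈ 63°N, 15°E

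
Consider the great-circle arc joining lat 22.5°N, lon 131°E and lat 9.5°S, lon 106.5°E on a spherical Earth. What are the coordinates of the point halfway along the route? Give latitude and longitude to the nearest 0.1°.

≈ lat 6.6°N, lon 118.3°E

From cos δ = sin φ₁ sin φ₂ + cos φ₁ cos φ₂ cos Δλ, the central angle is δ ≈ 0.698 rad (40.0°).
Interpolate at f = 1/2 with slerp weights a = sin((1−f)δ)/sin δ ≈ 0.532, b = sin(fδ)/sin δ ≈ 0.532.
p = a·p₁ + b·p₂ ≈ (-0.472, 0.874, 0.116); φ = arcsin(p_z) ≈ 6.65°, λ = atan2(p_y, p_x) ≈ 118.34°.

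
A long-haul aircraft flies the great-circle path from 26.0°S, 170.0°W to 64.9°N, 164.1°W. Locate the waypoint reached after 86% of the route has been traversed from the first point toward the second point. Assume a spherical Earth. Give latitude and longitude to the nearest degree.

≈ 52°N, 166°W

Convert each endpoint to a unit vector on the sphere (x = cos φ cos λ, y = cos φ sin λ, z = sin φ).
The central angle between the endpoints is δ = arccos(p₁·p₂) ≈ 1.589 rad (91.0°).
Interpolate at f = 0.86 with slerp weights a = sin((1−f)δ)/sin δ ≈ 0.221, b = sin(fδ)/sin δ ≈ 0.979.
p = a·p₁ + b·p₂ ≈ (-0.595, -0.148, 0.790); φ = arcsin(p_z) ≈ 52.20°, λ = atan2(p_y, p_x) ≈ -166.01°.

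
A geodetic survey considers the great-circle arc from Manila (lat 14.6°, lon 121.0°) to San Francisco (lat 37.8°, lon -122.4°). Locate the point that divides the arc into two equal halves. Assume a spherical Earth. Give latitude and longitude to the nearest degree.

Write both endpoints as unit vectors p₁, p₂ with components (cos φ cos λ, cos φ sin λ, sin φ).
The central angle between the endpoints is δ = arccos(p₁·p₂) ≈ 1.760 rad (100.8°).
Interpolate at f = 1/2 with slerp weights a = sin((1−f)δ)/sin δ ≈ 0.785, b = sin(fδ)/sin δ ≈ 0.785.
p = a·p₁ + b·p₂ ≈ (-0.723, 0.127, 0.679); φ = arcsin(p_z) ≈ 42.74°, λ = atan2(p_y, p_x) ≈ 170.01°.

≈ lat 43°, lon 170°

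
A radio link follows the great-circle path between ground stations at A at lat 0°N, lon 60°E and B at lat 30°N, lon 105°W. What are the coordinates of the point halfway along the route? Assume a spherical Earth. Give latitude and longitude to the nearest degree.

≈ lat 61°N, lon 6°E

From cos δ = sin φ₁ sin φ₂ + cos φ₁ cos φ₂ cos Δλ, the central angle is δ ≈ 2.562 rad (146.8°).
Interpolate at f = 1/2 with slerp weights a = sin((1−f)δ)/sin δ ≈ 1.749, b = sin(fδ)/sin δ ≈ 1.749.
p = a·p₁ + b·p₂ ≈ (0.482, 0.052, 0.874); φ = arcsin(p_z) ≈ 60.98°, λ = atan2(p_y, p_x) ≈ 6.11°.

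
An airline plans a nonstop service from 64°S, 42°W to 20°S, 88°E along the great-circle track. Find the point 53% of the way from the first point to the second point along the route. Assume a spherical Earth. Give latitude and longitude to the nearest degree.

Convert each endpoint to a unit vector on the sphere (x = cos φ cos λ, y = cos φ sin λ, z = sin φ).
The central angle between the endpoints is δ = arccos(p₁·p₂) ≈ 1.528 rad (87.6°).
Interpolate at f = 0.53 with slerp weights a = sin((1−f)δ)/sin δ ≈ 0.659, b = sin(fδ)/sin δ ≈ 0.725.
p = a·p₁ + b·p₂ ≈ (0.238, 0.488, -0.840); φ = arcsin(p_z) ≈ -57.13°, λ = atan2(p_y, p_x) ≈ 63.95°.

≈ 57°S, 64°E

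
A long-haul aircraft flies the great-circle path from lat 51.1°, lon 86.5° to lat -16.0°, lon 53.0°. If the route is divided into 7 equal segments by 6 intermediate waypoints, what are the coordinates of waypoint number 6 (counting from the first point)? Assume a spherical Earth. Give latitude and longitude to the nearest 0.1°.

≈ lat -6.2°, lon 56.8°

Convert each endpoint to a unit vector on the sphere (x = cos φ cos λ, y = cos φ sin λ, z = sin φ).
The central angle between the endpoints is δ = arccos(p₁·p₂) ≈ 1.278 rad (73.2°).
Interpolate at f = 6/7 with slerp weights a = sin((1−f)δ)/sin δ ≈ 0.190, b = sin(fδ)/sin δ ≈ 0.929.
p = a·p₁ + b·p₂ ≈ (0.544, 0.832, -0.108); φ = arcsin(p_z) ≈ -6.22°, λ = atan2(p_y, p_x) ≈ 56.79°.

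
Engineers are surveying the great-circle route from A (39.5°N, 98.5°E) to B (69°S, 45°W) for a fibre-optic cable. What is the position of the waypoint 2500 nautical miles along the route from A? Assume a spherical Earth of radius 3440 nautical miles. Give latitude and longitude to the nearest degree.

From cos δ = sin φ₁ sin φ₂ + cos φ₁ cos φ₂ cos Δλ, the central angle is δ ≈ 2.525 rad (144.7°). The total great-circle distance is δ·R ≈ 2.525 × 3440 ≈ 8688 nmi, so the target fraction is f = 2500/8688 ≈ 0.288.
Interpolate at f ≈ 0.288 with slerp weights a = sin((1−f)δ)/sin δ ≈ 1.686, b = sin(fδ)/sin δ ≈ 1.150.
p = a·p₁ + b·p₂ ≈ (0.099, 0.995, -0.001); φ = arcsin(p_z) ≈ -0.07°, λ = atan2(p_y, p_x) ≈ 84.31°.

≈ (0°N, 84°E)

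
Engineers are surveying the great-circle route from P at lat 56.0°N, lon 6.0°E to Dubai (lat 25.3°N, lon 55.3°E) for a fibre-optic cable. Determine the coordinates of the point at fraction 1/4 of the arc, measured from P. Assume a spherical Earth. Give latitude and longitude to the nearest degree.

Write both endpoints as unit vectors p₁, p₂ with components (cos φ cos λ, cos φ sin λ, sin φ).
The central angle between the endpoints is δ = arccos(p₁·p₂) ≈ 0.818 rad (46.8°).
Interpolate at f = 1/4 with slerp weights a = sin((1−f)δ)/sin δ ≈ 0.789, b = sin(fδ)/sin δ ≈ 0.278.
p = a·p₁ + b·p₂ ≈ (0.582, 0.253, 0.773); φ = arcsin(p_z) ≈ 50.62°, λ = atan2(p_y, p_x) ≈ 23.49°.

≈ lat 51°N, lon 23°E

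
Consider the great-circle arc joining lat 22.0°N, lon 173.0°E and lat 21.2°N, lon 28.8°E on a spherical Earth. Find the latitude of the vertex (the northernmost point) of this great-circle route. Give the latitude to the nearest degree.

≈ 52°N

The great circle lies in the plane with unit normal n̂ = (p₁ × p₂)/|p₁ × p₂|.
Here n̂_z ≈ -0.613; the vertex latitude is φ_max = arccos|n̂_z| ≈ 52.2°.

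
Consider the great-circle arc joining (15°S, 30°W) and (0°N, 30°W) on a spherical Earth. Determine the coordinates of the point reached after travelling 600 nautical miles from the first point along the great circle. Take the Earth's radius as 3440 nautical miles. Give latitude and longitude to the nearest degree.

Convert each endpoint to a unit vector on the sphere (x = cos φ cos λ, y = cos φ sin λ, z = sin φ).
The central angle between the endpoints is δ = arccos(p₁·p₂) ≈ 0.262 rad (15.0°). The total great-circle distance is δ·R ≈ 0.262 × 3440 ≈ 901 nmi, so the target fraction is f = 600/901 ≈ 0.666.
Interpolate at f ≈ 0.666 with slerp weights a = sin((1−f)δ)/sin δ ≈ 0.337, b = sin(fδ)/sin δ ≈ 0.670.
p = a·p₁ + b·p₂ ≈ (0.863, -0.498, -0.087); φ = arcsin(p_z) ≈ -5.01°, λ = atan2(p_y, p_x) ≈ -30.00°.

≈ (5°S, 30°W)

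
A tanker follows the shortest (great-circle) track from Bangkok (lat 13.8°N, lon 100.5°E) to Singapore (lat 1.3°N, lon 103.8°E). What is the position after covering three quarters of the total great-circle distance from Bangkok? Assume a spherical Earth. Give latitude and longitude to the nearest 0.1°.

Convert each endpoint to a unit vector on the sphere (x = cos φ cos λ, y = cos φ sin λ, z = sin φ).
The central angle between the endpoints is δ = arccos(p₁·p₂) ≈ 0.225 rad (12.9°).
Interpolate at f = 3/4 with slerp weights a = sin((1−f)δ)/sin δ ≈ 0.252, b = sin(fδ)/sin δ ≈ 0.753.
p = a·p₁ + b·p₂ ≈ (-0.224, 0.972, 0.077); φ = arcsin(p_z) ≈ 4.43°, λ = atan2(p_y, p_x) ≈ 102.99°.

≈ lat 4.4°N, lon 103.0°E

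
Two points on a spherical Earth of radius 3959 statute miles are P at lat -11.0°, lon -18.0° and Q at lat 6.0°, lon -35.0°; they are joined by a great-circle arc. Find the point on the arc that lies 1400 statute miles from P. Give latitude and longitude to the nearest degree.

Convert each endpoint to a unit vector on the sphere (x = cos φ cos λ, y = cos φ sin λ, z = sin φ).
The central angle between the endpoints is δ = arccos(p₁·p₂) ≈ 0.419 rad (24.0°). The total great-circle distance is δ·R ≈ 0.419 × 3959 ≈ 1657 mi, so the target fraction is f = 1400/1657 ≈ 0.845.
Interpolate at f ≈ 0.845 with slerp weights a = sin((1−f)δ)/sin δ ≈ 0.160, b = sin(fδ)/sin δ ≈ 0.852.
p = a·p₁ + b·p₂ ≈ (0.843, -0.534, 0.059); φ = arcsin(p_z) ≈ 3.36°, λ = atan2(p_y, p_x) ≈ -32.37°.

≈ lat 3°, lon -32°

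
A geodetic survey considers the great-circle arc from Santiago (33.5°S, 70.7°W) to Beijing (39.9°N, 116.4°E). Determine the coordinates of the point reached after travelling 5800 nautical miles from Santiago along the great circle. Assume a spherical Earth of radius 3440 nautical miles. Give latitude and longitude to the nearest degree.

≈ 45°N, 133°W

Write both endpoints as unit vectors p₁, p₂ with components (cos φ cos λ, cos φ sin λ, sin φ).
The central angle between the endpoints is δ = arccos(p₁·p₂) ≈ 2.992 rad (171.4°). The total great-circle distance is δ·R ≈ 2.992 × 3440 ≈ 10293 nmi, so the target fraction is f = 5800/10293 ≈ 0.563.
Interpolate at f ≈ 0.563 with slerp weights a = sin((1−f)δ)/sin δ ≈ 6.485, b = sin(fδ)/sin δ ≈ 6.674.
p = a·p₁ + b·p₂ ≈ (-0.489, -0.518, 0.702); φ = arcsin(p_z) ≈ 44.58°, λ = atan2(p_y, p_x) ≈ -133.40°.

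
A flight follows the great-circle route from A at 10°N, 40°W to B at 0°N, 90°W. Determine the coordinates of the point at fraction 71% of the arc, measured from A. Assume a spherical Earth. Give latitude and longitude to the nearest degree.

≈ 3°N, 76°W

Write both endpoints as unit vectors p₁, p₂ with components (cos φ cos λ, cos φ sin λ, sin φ).
The central angle between the endpoints is δ = arccos(p₁·p₂) ≈ 0.885 rad (50.7°).
Interpolate at f = 0.71 with slerp weights a = sin((1−f)δ)/sin δ ≈ 0.328, b = sin(fδ)/sin δ ≈ 0.760.
p = a·p₁ + b·p₂ ≈ (0.247, -0.967, 0.057); φ = arcsin(p_z) ≈ 3.27°, λ = atan2(p_y, p_x) ≈ -75.65°.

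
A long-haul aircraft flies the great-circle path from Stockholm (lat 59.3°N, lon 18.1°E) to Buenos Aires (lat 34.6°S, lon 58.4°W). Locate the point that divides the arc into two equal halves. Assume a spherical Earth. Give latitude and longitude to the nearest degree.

≈ lat 15°N, lon 31°W

From cos δ = sin φ₁ sin φ₂ + cos φ₁ cos φ₂ cos Δλ, the central angle is δ ≈ 1.972 rad (113.0°).
Interpolate at f = 1/2 with slerp weights a = sin((1−f)δ)/sin δ ≈ 0.905, b = sin(fδ)/sin δ ≈ 0.905.
p = a·p₁ + b·p₂ ≈ (0.830, -0.491, 0.264); φ = arcsin(p_z) ≈ 15.33°, λ = atan2(p_y, p_x) ≈ -30.62°.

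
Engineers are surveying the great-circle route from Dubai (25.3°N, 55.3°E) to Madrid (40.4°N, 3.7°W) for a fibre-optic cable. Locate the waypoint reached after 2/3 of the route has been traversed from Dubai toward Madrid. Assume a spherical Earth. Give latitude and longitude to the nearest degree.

≈ 39°N, 18°E

From cos δ = sin φ₁ sin φ₂ + cos φ₁ cos φ₂ cos Δλ, the central angle is δ ≈ 0.887 rad (50.8°).
Interpolate at f = 2/3 with slerp weights a = sin((1−f)δ)/sin δ ≈ 0.376, b = sin(fδ)/sin δ ≈ 0.719.
p = a·p₁ + b·p₂ ≈ (0.740, 0.244, 0.627); φ = arcsin(p_z) ≈ 38.81°, λ = atan2(p_y, p_x) ≈ 18.25°.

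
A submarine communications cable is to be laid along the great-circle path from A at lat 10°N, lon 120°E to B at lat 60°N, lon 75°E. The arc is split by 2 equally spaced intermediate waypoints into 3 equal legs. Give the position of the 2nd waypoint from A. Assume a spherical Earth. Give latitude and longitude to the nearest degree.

≈ lat 45°N, lon 98°E

Convert each endpoint to a unit vector on the sphere (x = cos φ cos λ, y = cos φ sin λ, z = sin φ).
The central angle between the endpoints is δ = arccos(p₁·p₂) ≈ 1.049 rad (60.1°).
Interpolate at f = 2/3 with slerp weights a = sin((1−f)δ)/sin δ ≈ 0.395, b = sin(fδ)/sin δ ≈ 0.742.
p = a·p₁ + b·p₂ ≈ (-0.098, 0.696, 0.712); φ = arcsin(p_z) ≈ 45.37°, λ = atan2(p_y, p_x) ≈ 98.06°.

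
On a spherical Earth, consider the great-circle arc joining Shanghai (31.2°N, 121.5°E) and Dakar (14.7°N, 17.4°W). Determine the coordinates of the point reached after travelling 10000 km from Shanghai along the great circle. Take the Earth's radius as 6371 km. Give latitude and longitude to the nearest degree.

≈ 36°N, 6°E

The haversine formula gives a central angle δ ≈ 2.085 rad (119.5°) between the endpoints. The total great-circle distance is δ·R ≈ 2.085 × 6371 ≈ 13285 km, so the target fraction is f = 10000/13285 ≈ 0.753.
Interpolate at f ≈ 0.753 with slerp weights a = sin((1−f)δ)/sin δ ≈ 0.566, b = sin(fδ)/sin δ ≈ 1.149.
p = a·p₁ + b·p₂ ≈ (0.807, 0.081, 0.585); φ = arcsin(p_z) ≈ 35.79°, λ = atan2(p_y, p_x) ≈ 5.72°.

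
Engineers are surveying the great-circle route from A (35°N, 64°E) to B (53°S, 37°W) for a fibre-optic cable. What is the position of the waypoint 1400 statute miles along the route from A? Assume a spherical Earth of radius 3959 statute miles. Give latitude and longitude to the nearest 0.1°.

Write both endpoints as unit vectors p₁, p₂ with components (cos φ cos λ, cos φ sin λ, sin φ).
The central angle between the endpoints is δ = arccos(p₁·p₂) ≈ 2.156 rad (123.5°). The total great-circle distance is δ·R ≈ 2.156 × 3959 ≈ 8535 mi, so the target fraction is f = 1400/8535 ≈ 0.164.
Interpolate at f ≈ 0.164 with slerp weights a = sin((1−f)δ)/sin δ ≈ 1.167, b = sin(fδ)/sin δ ≈ 0.415.
p = a·p₁ + b·p₂ ≈ (0.619, 0.709, 0.338); φ = arcsin(p_z) ≈ 19.75°, λ = atan2(p_y, p_x) ≈ 48.89°.

≈ (19.7°N, 48.9°E)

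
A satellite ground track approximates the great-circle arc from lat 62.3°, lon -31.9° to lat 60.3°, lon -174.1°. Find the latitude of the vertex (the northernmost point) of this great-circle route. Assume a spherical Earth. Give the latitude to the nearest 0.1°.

≈ 80.0°

The great circle lies in the plane with unit normal n̂ = (p₁ × p₂)/|p₁ × p₂|.
Here n̂_z ≈ -0.174; the vertex latitude is φ_max = arccos|n̂_z| ≈ 80.0°.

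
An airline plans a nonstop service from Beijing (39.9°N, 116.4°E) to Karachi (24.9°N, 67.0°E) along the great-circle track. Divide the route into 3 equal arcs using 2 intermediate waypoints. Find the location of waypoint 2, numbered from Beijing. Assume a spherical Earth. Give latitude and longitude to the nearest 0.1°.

≈ 32.0°N, 81.5°E

Convert each endpoint to a unit vector on the sphere (x = cos φ cos λ, y = cos φ sin λ, z = sin φ).
The central angle between the endpoints is δ = arccos(p₁·p₂) ≈ 0.763 rad (43.7°).
Interpolate at f = 2/3 with slerp weights a = sin((1−f)δ)/sin δ ≈ 0.364, b = sin(fδ)/sin δ ≈ 0.705.
p = a·p₁ + b·p₂ ≈ (0.126, 0.839, 0.530); φ = arcsin(p_z) ≈ 32.02°, λ = atan2(p_y, p_x) ≈ 81.48°.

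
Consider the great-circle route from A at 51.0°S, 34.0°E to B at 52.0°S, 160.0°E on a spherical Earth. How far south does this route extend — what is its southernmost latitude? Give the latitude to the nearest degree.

The great circle lies in the plane with unit normal n̂ = (p₁ × p₂)/|p₁ × p₂|.
Here n̂_z ≈ +0.340; the vertex latitude is φ_max = arccos|n̂_z| ≈ 70.1°.
Check via Clairaut: cos φ_max = |cos φ₁| · sin C = cos(51.0°)·sin(147.3°) ≈ 0.340, again giving ≈ 70.1°.

≈ 70°S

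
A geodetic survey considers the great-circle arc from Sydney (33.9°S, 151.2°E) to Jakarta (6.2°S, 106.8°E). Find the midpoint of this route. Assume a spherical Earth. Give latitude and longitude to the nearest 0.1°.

Write both endpoints as unit vectors p₁, p₂ with components (cos φ cos λ, cos φ sin λ, sin φ).
The central angle between the endpoints is δ = arccos(p₁·p₂) ≈ 0.863 rad (49.5°).
Interpolate at f = 1/2 with slerp weights a = sin((1−f)δ)/sin δ ≈ 0.551, b = sin(fδ)/sin δ ≈ 0.551.
p = a·p₁ + b·p₂ ≈ (-0.559, 0.744, -0.367); φ = arcsin(p_z) ≈ -21.50°, λ = atan2(p_y, p_x) ≈ 126.90°.

≈ (21.5°S, 126.9°E)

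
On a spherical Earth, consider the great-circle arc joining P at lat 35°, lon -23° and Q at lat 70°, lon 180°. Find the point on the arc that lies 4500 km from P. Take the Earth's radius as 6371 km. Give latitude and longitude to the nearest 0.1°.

≈ lat 74.3°, lon -42.5°

Convert each endpoint to a unit vector on the sphere (x = cos φ cos λ, y = cos φ sin λ, z = sin φ).
The central angle between the endpoints is δ = arccos(p₁·p₂) ≈ 1.286 rad (73.7°). The total great-circle distance is δ·R ≈ 1.286 × 6371 ≈ 8192 km, so the target fraction is f = 4500/8192 ≈ 0.549.
Interpolate at f ≈ 0.549 with slerp weights a = sin((1−f)δ)/sin δ ≈ 0.571, b = sin(fδ)/sin δ ≈ 0.676.
p = a·p₁ + b·p₂ ≈ (0.199, -0.183, 0.963); φ = arcsin(p_z) ≈ 74.33°, λ = atan2(p_y, p_x) ≈ -42.55°.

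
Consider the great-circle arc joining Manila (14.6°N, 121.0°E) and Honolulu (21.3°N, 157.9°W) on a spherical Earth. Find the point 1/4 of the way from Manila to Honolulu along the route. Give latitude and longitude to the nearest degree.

≈ 20°N, 140°E

Write both endpoints as unit vectors p₁, p₂ with components (cos φ cos λ, cos φ sin λ, sin φ).
The central angle between the endpoints is δ = arccos(p₁·p₂) ≈ 1.338 rad (76.6°).
Interpolate at f = 1/4 with slerp weights a = sin((1−f)δ)/sin δ ≈ 0.867, b = sin(fδ)/sin δ ≈ 0.337.
p = a·p₁ + b·p₂ ≈ (-0.723, 0.601, 0.341); φ = arcsin(p_z) ≈ 19.94°, λ = atan2(p_y, p_x) ≈ 140.29°.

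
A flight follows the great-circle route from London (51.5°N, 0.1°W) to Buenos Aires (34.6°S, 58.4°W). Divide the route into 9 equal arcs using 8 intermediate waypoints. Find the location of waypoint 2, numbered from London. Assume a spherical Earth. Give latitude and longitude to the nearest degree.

≈ 34°N, 19°W

From cos δ = sin φ₁ sin φ₂ + cos φ₁ cos φ₂ cos Δλ, the central angle is δ ≈ 1.747 rad (100.1°).
Interpolate at f = 2/9 with slerp weights a = sin((1−f)δ)/sin δ ≈ 0.993, b = sin(fδ)/sin δ ≈ 0.384.
p = a·p₁ + b·p₂ ≈ (0.784, -0.271, 0.559); φ = arcsin(p_z) ≈ 33.97°, λ = atan2(p_y, p_x) ≈ -19.04°.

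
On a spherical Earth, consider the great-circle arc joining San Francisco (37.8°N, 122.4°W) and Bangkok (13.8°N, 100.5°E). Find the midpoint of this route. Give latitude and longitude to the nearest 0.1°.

≈ 52.0°N, 154.4°E

From cos δ = sin φ₁ sin φ₂ + cos φ₁ cos φ₂ cos Δλ, the central angle is δ ≈ 2.000 rad (114.6°).
Interpolate at f = 1/2 with slerp weights a = sin((1−f)δ)/sin δ ≈ 0.925, b = sin(fδ)/sin δ ≈ 0.925.
p = a·p₁ + b·p₂ ≈ (-0.555, 0.266, 0.788); φ = arcsin(p_z) ≈ 51.98°, λ = atan2(p_y, p_x) ≈ 154.39°.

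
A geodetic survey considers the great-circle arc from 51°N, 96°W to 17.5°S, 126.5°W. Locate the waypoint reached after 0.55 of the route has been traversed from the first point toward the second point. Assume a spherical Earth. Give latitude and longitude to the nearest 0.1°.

Convert each endpoint to a unit vector on the sphere (x = cos φ cos λ, y = cos φ sin λ, z = sin φ).
The central angle between the endpoints is δ = arccos(p₁·p₂) ≈ 1.283 rad (73.5°).
Interpolate at f = 0.55 with slerp weights a = sin((1−f)δ)/sin δ ≈ 0.569, b = sin(fδ)/sin δ ≈ 0.676.
p = a·p₁ + b·p₂ ≈ (-0.421, -0.875, 0.239); φ = arcsin(p_z) ≈ 13.83°, λ = atan2(p_y, p_x) ≈ -115.71°.

≈ 13.8°N, 115.7°W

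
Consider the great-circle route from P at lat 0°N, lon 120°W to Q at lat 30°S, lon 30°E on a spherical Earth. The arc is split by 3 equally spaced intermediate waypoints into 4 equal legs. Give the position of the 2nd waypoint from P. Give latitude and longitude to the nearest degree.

≈ lat 45°S, lon 60°W

Write both endpoints as unit vectors p₁, p₂ with components (cos φ cos λ, cos φ sin λ, sin φ).
The central angle between the endpoints is δ = arccos(p₁·p₂) ≈ 2.419 rad (138.6°).
Interpolate at f = 2/4 with slerp weights a = sin((1−f)δ)/sin δ ≈ 1.414, b = sin(fδ)/sin δ ≈ 1.414.
p = a·p₁ + b·p₂ ≈ (0.354, -0.612, -0.707); φ = arcsin(p_z) ≈ -45.00°, λ = atan2(p_y, p_x) ≈ -60.00°.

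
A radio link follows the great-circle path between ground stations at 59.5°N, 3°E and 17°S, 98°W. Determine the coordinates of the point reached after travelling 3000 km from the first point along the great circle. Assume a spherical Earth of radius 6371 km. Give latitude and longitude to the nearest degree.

≈ 50°N, 42°W

The haversine formula gives a central angle δ ≈ 1.923 rad (110.2°) between the endpoints. The total great-circle distance is δ·R ≈ 1.923 × 6371 ≈ 12248 km, so the target fraction is f = 3000/12248 ≈ 0.245.
Interpolate at f ≈ 0.245 with slerp weights a = sin((1−f)δ)/sin δ ≈ 1.058, b = sin(fδ)/sin δ ≈ 0.483.
p = a·p₁ + b·p₂ ≈ (0.472, -0.430, 0.770); φ = arcsin(p_z) ≈ 50.36°, λ = atan2(p_y, p_x) ≈ -42.32°.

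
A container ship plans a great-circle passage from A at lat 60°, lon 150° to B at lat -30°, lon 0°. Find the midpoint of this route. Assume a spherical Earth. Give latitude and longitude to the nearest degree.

From cos δ = sin φ₁ sin φ₂ + cos φ₁ cos φ₂ cos Δλ, the central angle is δ ≈ 2.512 rad (143.9°).
Interpolate at f = 1/2 with slerp weights a = sin((1−f)δ)/sin δ ≈ 1.614, b = sin(fδ)/sin δ ≈ 1.614.
p = a·p₁ + b·p₂ ≈ (0.699, 0.403, 0.591); φ = arcsin(p_z) ≈ 36.21°, λ = atan2(p_y, p_x) ≈ 30.00°.

≈ lat 36°, lon 30°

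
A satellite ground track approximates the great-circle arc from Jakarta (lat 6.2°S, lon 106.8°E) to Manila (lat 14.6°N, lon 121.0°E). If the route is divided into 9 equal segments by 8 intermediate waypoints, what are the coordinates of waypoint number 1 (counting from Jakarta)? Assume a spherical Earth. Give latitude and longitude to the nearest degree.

≈ lat 4°S, lon 108°E

Convert each endpoint to a unit vector on the sphere (x = cos φ cos λ, y = cos φ sin λ, z = sin φ).
The central angle between the endpoints is δ = arccos(p₁·p₂) ≈ 0.438 rad (25.1°).
Interpolate at f = 1/9 with slerp weights a = sin((1−f)δ)/sin δ ≈ 0.895, b = sin(fδ)/sin δ ≈ 0.115.
p = a·p₁ + b·p₂ ≈ (-0.314, 0.947, -0.068); φ = arcsin(p_z) ≈ -3.88°, λ = atan2(p_y, p_x) ≈ 108.36°.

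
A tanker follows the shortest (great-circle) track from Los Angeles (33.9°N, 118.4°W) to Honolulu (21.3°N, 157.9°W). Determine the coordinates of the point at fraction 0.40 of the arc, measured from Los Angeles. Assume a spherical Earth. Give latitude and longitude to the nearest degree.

Convert each endpoint to a unit vector on the sphere (x = cos φ cos λ, y = cos φ sin λ, z = sin φ).
The central angle between the endpoints is δ = arccos(p₁·p₂) ≈ 0.645 rad (36.9°).
Interpolate at f = 0.40 with slerp weights a = sin((1−f)δ)/sin δ ≈ 0.628, b = sin(fδ)/sin δ ≈ 0.424.
p = a·p₁ + b·p₂ ≈ (-0.614, -0.607, 0.504); φ = arcsin(p_z) ≈ 30.28°, λ = atan2(p_y, p_x) ≈ -135.33°.

≈ 30°N, 135°W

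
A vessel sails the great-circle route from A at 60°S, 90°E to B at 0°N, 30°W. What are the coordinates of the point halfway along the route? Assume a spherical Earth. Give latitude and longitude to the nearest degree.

≈ 45°S, 0°E

From cos δ = sin φ₁ sin φ₂ + cos φ₁ cos φ₂ cos Δλ, the central angle is δ ≈ 1.823 rad (104.5°).
Interpolate at f = 1/2 with slerp weights a = sin((1−f)δ)/sin δ ≈ 0.816, b = sin(fδ)/sin δ ≈ 0.816.
p = a·p₁ + b·p₂ ≈ (0.707, 0.000, -0.707); φ = arcsin(p_z) ≈ -45.00°, λ = atan2(p_y, p_x) ≈ 0.00°.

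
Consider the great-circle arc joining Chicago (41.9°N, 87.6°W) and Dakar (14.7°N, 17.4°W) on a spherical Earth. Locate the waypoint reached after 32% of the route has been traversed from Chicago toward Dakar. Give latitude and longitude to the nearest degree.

≈ 38°N, 61°W

Write both endpoints as unit vectors p₁, p₂ with components (cos φ cos λ, cos φ sin λ, sin φ).
The central angle between the endpoints is δ = arccos(p₁·p₂) ≈ 1.145 rad (65.6°).
Interpolate at f = 0.32 with slerp weights a = sin((1−f)δ)/sin δ ≈ 0.771, b = sin(fδ)/sin δ ≈ 0.393.
p = a·p₁ + b·p₂ ≈ (0.387, -0.687, 0.615); φ = arcsin(p_z) ≈ 37.93°, λ = atan2(p_y, p_x) ≈ -60.61°.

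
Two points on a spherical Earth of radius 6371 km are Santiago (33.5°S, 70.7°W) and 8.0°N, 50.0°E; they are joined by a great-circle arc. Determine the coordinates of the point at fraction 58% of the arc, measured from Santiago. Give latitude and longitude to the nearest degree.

≈ 20°S, 7°E

The haversine formula gives a central angle δ ≈ 2.093 rad (119.9°) between the endpoints.
Interpolate at f = 0.58 with slerp weights a = sin((1−f)δ)/sin δ ≈ 0.888, b = sin(fδ)/sin δ ≈ 1.081.
p = a·p₁ + b·p₂ ≈ (0.933, 0.121, -0.340); φ = arcsin(p_z) ≈ -19.87°, λ = atan2(p_y, p_x) ≈ 7.38°.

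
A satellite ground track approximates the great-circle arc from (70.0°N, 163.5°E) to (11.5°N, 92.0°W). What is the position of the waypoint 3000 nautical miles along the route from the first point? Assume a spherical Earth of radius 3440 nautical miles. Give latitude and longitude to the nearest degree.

≈ (43°N, 107°W)

Write both endpoints as unit vectors p₁, p₂ with components (cos φ cos λ, cos φ sin λ, sin φ).
The central angle between the endpoints is δ = arccos(p₁·p₂) ≈ 1.467 rad (84.1°). The total great-circle distance is δ·R ≈ 1.467 × 3440 ≈ 5047 nmi, so the target fraction is f = 3000/5047 ≈ 0.594.
Interpolate at f ≈ 0.594 with slerp weights a = sin((1−f)δ)/sin δ ≈ 0.564, b = sin(fδ)/sin δ ≈ 0.770.
p = a·p₁ + b·p₂ ≈ (-0.211, -0.699, 0.683); φ = arcsin(p_z) ≈ 43.09°, λ = atan2(p_y, p_x) ≈ -106.81°.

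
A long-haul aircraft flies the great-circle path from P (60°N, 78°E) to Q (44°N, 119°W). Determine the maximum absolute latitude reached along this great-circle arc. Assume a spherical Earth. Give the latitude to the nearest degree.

The great circle lies in the plane with unit normal n̂ = (p₁ × p₂)/|p₁ × p₂|.
Here n̂_z ≈ +0.109; the vertex latitude is φ_max = arccos|n̂_z| ≈ 83.8°.

≈ 84°N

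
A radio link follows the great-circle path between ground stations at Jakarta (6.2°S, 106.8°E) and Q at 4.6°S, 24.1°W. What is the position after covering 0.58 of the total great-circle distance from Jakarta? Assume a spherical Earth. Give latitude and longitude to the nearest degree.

≈ 12°S, 31°E

Write both endpoints as unit vectors p₁, p₂ with components (cos φ cos λ, cos φ sin λ, sin φ).
The central angle between the endpoints is δ = arccos(p₁·p₂) ≈ 2.265 rad (129.8°).
Interpolate at f = 0.58 with slerp weights a = sin((1−f)δ)/sin δ ≈ 1.060, b = sin(fδ)/sin δ ≈ 1.259.
p = a·p₁ + b·p₂ ≈ (0.841, 0.496, -0.215); φ = arcsin(p_z) ≈ -12.44°, λ = atan2(p_y, p_x) ≈ 30.55°.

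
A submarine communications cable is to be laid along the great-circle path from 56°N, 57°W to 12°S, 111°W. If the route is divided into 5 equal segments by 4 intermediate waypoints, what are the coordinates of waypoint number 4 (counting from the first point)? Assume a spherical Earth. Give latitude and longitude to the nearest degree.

≈ 3°N, 104°W

Write both endpoints as unit vectors p₁, p₂ with components (cos φ cos λ, cos φ sin λ, sin φ).
The central angle between the endpoints is δ = arccos(p₁·p₂) ≈ 1.421 rad (81.4°).
Interpolate at f = 4/5 with slerp weights a = sin((1−f)δ)/sin δ ≈ 0.284, b = sin(fδ)/sin δ ≈ 0.918.
p = a·p₁ + b·p₂ ≈ (-0.235, -0.971, 0.044); φ = arcsin(p_z) ≈ 2.54°, λ = atan2(p_y, p_x) ≈ -103.62°.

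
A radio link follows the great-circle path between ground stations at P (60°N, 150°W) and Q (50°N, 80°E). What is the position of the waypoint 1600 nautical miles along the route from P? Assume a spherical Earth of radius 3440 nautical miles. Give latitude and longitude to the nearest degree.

≈ (74°N, 146°E)

Write both endpoints as unit vectors p₁, p₂ with components (cos φ cos λ, cos φ sin λ, sin φ).
The central angle between the endpoints is δ = arccos(p₁·p₂) ≈ 1.096 rad (62.8°). The total great-circle distance is δ·R ≈ 1.096 × 3440 ≈ 3772 nmi, so the target fraction is f = 1600/3772 ≈ 0.424.
Interpolate at f ≈ 0.424 with slerp weights a = sin((1−f)δ)/sin δ ≈ 0.663, b = sin(fδ)/sin δ ≈ 0.504.
p = a·p₁ + b·p₂ ≈ (-0.231, 0.153, 0.961); φ = arcsin(p_z) ≈ 73.90°, λ = atan2(p_y, p_x) ≈ 146.43°.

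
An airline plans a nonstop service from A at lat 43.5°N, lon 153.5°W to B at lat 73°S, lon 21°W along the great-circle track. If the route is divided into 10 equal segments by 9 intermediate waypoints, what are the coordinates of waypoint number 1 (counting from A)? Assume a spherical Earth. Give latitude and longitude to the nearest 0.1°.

≈ lat 30.0°N, lon 147.6°W

Write both endpoints as unit vectors p₁, p₂ with components (cos φ cos λ, cos φ sin λ, sin φ).
The central angle between the endpoints is δ = arccos(p₁·p₂) ≈ 2.501 rad (143.3°).
Interpolate at f = 1/10 with slerp weights a = sin((1−f)δ)/sin δ ≈ 1.301, b = sin(fδ)/sin δ ≈ 0.414.
p = a·p₁ + b·p₂ ≈ (-0.731, -0.464, 0.500); φ = arcsin(p_z) ≈ 29.97°, λ = atan2(p_y, p_x) ≈ -147.59°.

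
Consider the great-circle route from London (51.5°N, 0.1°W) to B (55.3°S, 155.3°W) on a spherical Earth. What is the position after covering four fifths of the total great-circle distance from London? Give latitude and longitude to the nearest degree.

≈ (45°S, 105°W)

Write both endpoints as unit vectors p₁, p₂ with components (cos φ cos λ, cos φ sin λ, sin φ).
The central angle between the endpoints is δ = arccos(p₁·p₂) ≈ 2.877 rad (164.8°).
Interpolate at f = 4/5 with slerp weights a = sin((1−f)δ)/sin δ ≈ 2.078, b = sin(fδ)/sin δ ≈ 2.845.
p = a·p₁ + b·p₂ ≈ (-0.178, -0.679, -0.712); φ = arcsin(p_z) ≈ -45.43°, λ = atan2(p_y, p_x) ≈ -104.65°.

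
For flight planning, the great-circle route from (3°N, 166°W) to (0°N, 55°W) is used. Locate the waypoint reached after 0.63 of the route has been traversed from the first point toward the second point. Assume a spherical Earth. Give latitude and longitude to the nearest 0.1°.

Convert each endpoint to a unit vector on the sphere (x = cos φ cos λ, y = cos φ sin λ, z = sin φ).
The central angle between the endpoints is δ = arccos(p₁·p₂) ≈ 1.937 rad (111.0°).
Interpolate at f = 0.63 with slerp weights a = sin((1−f)δ)/sin δ ≈ 0.703, b = sin(fδ)/sin δ ≈ 1.006.
p = a·p₁ + b·p₂ ≈ (-0.105, -0.994, 0.037); φ = arcsin(p_z) ≈ 2.11°, λ = atan2(p_y, p_x) ≈ -96.01°.

≈ (2.1°N, 96.0°W)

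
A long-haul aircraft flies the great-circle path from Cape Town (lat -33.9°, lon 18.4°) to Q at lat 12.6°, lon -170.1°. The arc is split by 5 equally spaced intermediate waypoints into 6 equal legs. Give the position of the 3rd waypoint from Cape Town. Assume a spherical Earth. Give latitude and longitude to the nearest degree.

From cos δ = sin φ₁ sin φ₂ + cos φ₁ cos φ₂ cos Δλ, the central angle is δ ≈ 2.746 rad (157.3°).
Interpolate at f = 3/6 with slerp weights a = sin((1−f)δ)/sin δ ≈ 2.545, b = sin(fδ)/sin δ ≈ 2.545.
p = a·p₁ + b·p₂ ≈ (-0.442, 0.240, -0.864); φ = arcsin(p_z) ≈ -59.79°, λ = atan2(p_y, p_x) ≈ 151.54°.

≈ lat -60°, lon 152°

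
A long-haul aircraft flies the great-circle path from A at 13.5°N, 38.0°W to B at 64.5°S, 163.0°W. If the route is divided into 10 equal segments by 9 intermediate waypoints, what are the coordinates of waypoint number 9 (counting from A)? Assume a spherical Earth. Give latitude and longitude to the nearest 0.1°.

The haversine formula gives a central angle δ ≈ 2.038 rad (116.8°) between the endpoints.
Interpolate at f = 9/10 with slerp weights a = sin((1−f)δ)/sin δ ≈ 0.227, b = sin(fδ)/sin δ ≈ 1.082.
p = a·p₁ + b·p₂ ≈ (-0.271, -0.272, -0.923); φ = arcsin(p_z) ≈ -67.40°, λ = atan2(p_y, p_x) ≈ -134.96°.

≈ 67.4°S, 135.0°W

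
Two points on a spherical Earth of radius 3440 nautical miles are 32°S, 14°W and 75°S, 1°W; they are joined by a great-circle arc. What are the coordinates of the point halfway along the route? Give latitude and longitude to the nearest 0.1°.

The haversine formula gives a central angle δ ≈ 0.759 rad (43.5°) between the endpoints.
Interpolate at f = 1/2 with slerp weights a = sin((1−f)δ)/sin δ ≈ 0.538, b = sin(fδ)/sin δ ≈ 0.538.
p = a·p₁ + b·p₂ ≈ (0.582, -0.113, -0.805); φ = arcsin(p_z) ≈ -53.63°, λ = atan2(p_y, p_x) ≈ -10.97°.

≈ 53.6°S, 11.0°W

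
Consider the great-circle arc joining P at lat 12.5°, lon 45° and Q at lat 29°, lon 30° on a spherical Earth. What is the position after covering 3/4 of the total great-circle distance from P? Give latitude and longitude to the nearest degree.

Convert each endpoint to a unit vector on the sphere (x = cos φ cos λ, y = cos φ sin λ, z = sin φ).
The central angle between the endpoints is δ = arccos(p₁·p₂) ≈ 0.377 rad (21.6°).
Interpolate at f = 3/4 with slerp weights a = sin((1−f)δ)/sin δ ≈ 0.256, b = sin(fδ)/sin δ ≈ 0.758.
p = a·p₁ + b·p₂ ≈ (0.751, 0.508, 0.423); φ = arcsin(p_z) ≈ 25.01°, λ = atan2(p_y, p_x) ≈ 34.09°.

≈ lat 25°, lon 34°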